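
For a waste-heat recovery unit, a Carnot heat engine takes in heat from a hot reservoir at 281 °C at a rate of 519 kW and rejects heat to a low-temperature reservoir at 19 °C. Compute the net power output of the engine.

Ẇ ≈ 245 kW

T_H = 281 °C → 281 + 273.15 = 554.15 K.
T_C = 19 °C → 19 + 273.15 = 292.15 K.
Carnot efficiency: η = 1 − T_C/T_H = 1 − 292.15/554.15 = 0.4728.
W = η·Q_H = 0.4728 × 519 = 245 kW.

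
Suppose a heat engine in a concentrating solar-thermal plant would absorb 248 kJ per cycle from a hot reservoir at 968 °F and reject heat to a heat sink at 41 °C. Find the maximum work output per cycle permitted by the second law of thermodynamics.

T_H = 968 °F → (968 − 32) × 5/9 = 520.00 °C = 793.15 K.
T_C = 41 °C → 41 + 273.15 = 314.15 K.
By the Carnot theorem, η_max = 1 − T_C/T_H = 1 − 314.15/793.15 = 0.6039.
W_max = η_max · Q_H = 0.6039 × 248 = 149.8 kJ.

W_max ≈ 149.8 kJ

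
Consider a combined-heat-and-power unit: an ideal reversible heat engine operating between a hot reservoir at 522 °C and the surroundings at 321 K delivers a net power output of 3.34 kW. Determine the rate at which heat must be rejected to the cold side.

Q̇_C ≈ 2.261 kW

T_H = 522 °C → 522 + 273.15 = 795.15 K.
For a reversible engine, η = 1 − T_C/T_H = 1 − 321.00/795.15 = 0.5963.
Since Q_C/Q_H = T_C/T_H and Q_H = W/η, Q_C = W·T_C/(T_H − T_C) = 3.34 × 321.00/474.15 = 2.261 kW.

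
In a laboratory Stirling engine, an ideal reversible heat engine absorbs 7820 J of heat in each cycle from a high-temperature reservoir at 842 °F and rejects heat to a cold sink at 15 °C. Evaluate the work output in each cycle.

W ≈ 4704 J

T_H = 842 °F → (842 − 32) × 5/9 = 450.00 °C = 723.15 K.
T_C = 15 °C → 15 + 273.15 = 288.15 K.
η_rev = 1 − T_C/T_H = 1 − 288.15/723.15 = 0.6015.
W = η·Q_H = 0.6015 × 7820 = 4704 J.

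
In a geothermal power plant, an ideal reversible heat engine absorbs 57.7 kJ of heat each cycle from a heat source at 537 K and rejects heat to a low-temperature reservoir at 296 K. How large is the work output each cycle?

W ≈ 25.9 kJ

Carnot efficiency: η = 1 − T_C/T_H = 1 − 296.00/537.00 = 0.4488.
W = η·Q_H = 0.4488 × 57.7 = 25.9 kJ.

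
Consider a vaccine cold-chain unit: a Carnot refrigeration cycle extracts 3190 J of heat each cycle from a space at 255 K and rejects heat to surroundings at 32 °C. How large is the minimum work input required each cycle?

T_H = 32 °C → 32 + 273.15 = 305.15 K.
Carnot COP: COP_R = T_C/(T_H − T_C) = 255.00/50.15 = 5.0847.
W = Q_C/COP_R = 3190/5.0847 = 627 J.

W_in ≈ 627 J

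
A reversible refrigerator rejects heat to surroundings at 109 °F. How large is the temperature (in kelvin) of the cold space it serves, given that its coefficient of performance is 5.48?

T_H = 109 °F → (109 − 32) × 5/9 = 42.78 °C = 315.93 K.
COP_R = T_C/(T_H − T_C) ⇒ T_C = T_H·COP_R/(1 + COP_R) = 315.93 × 5.48/(1 + 5.48) = 267 K.

T_C ≈ 267 K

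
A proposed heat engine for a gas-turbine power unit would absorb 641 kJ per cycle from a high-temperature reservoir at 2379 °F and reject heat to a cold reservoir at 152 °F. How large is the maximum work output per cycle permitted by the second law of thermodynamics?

W_max ≈ 503 kJ

T_H = 2379 °F → (2379 − 32) × 5/9 = 1303.89 °C = 1577.04 K.
T_C = 152 °F → (152 − 32) × 5/9 = 66.67 °C = 339.82 K.
The second-law ceiling is the Carnot efficiency, η_max = 1 − T_C/T_H = 1 − 339.82/1577.04 = 0.7845.
W_max = η_max · Q_H = 0.7845 × 641 = 503 kJ.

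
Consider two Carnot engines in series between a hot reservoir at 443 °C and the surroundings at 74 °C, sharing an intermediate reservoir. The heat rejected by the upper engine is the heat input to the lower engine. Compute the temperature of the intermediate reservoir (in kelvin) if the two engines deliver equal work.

T_m ≈ 531.6 K

T_H = 443 °C → 443 + 273.15 = 716.15 K.
T_C = 74 °C → 74 + 273.15 = 347.15 K.
For reversible stages Q_m = Q_H·(T_m/T_H). Setting W₁ = Q_H(1 − T_m/T_H) equal to W₂ = Q_m(1 − T_C/T_m) = Q_H·(T_m − T_C)/T_H gives T_H − T_m = T_m − T_C, so T_m = (T_H + T_C)/2 = (716.15 + 347.15)/2 = 531.6 K.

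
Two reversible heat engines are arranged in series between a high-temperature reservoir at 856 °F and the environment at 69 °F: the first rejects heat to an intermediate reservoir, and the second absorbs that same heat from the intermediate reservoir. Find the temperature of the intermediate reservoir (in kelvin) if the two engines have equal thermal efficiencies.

T_m ≈ 463 K

T_H = 856 °F → (856 − 32) × 5/9 = 457.78 °C = 730.93 K.
T_C = 69 °F → (69 − 32) × 5/9 = 20.56 °C = 293.71 K.
Equal efficiencies require 1 − T_m/T_H = 1 − T_C/T_m, i.e. T_m/T_H = T_C/T_m, so T_m = √(T_H·T_C) = √(730.93 × 293.71) = 463 K.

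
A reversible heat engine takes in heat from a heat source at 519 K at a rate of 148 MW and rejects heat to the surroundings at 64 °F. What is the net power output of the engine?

Ẇ ≈ 65.04 MW

T_C = 64 °F → (64 − 32) × 5/9 = 17.78 °C = 290.93 K.
For a reversible engine, η = 1 − T_C/T_H = 1 − 290.93/519.00 = 0.4394.
W = η·Q_H = 0.4394 × 148 = 65.04 MW.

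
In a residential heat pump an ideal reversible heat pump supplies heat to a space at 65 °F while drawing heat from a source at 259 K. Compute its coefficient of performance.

T_H = 65 °F → (65 − 32) × 5/9 = 18.33 °C = 291.48 K.
COP_HP = T_H/(T_H − T_C) = 291.48/(291.48 − 259.00) = 8.97.

COP_HP ≈ 8.97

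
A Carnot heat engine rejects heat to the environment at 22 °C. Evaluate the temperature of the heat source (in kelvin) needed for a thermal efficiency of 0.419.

T_C = 22 °C → 22 + 273.15 = 295.15 K.
From η = 1 − T_C/T_H, solving for T_H gives T_H = T_C/(1 − η) = 295.15/(1 − 0.419) = 508 K.

T_H ≈ 508 K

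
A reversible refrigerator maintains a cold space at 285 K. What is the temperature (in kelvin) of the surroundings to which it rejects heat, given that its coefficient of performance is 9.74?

COP_R = T_C/(T_H − T_C) ⇒ T_H = T_C·(1 + 1/COP_R) = 285.00 × (1 + 1/9.74) = 314.3 K.

T_H ≈ 314.3 K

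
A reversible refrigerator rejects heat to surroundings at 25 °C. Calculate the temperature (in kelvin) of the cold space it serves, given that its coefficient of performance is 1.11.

T_H = 25 °C → 25 + 273.15 = 298.15 K.
COP_R = T_C/(T_H − T_C) ⇒ T_C = T_H·COP_R/(1 + COP_R) = 298.15 × 1.11/(1 + 1.11) = 157 K.

T_C ≈ 157 K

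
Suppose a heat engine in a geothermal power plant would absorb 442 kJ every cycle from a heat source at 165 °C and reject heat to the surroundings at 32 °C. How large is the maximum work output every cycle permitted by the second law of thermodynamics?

T_H = 165 °C → 165 + 273.15 = 438.15 K.
T_C = 32 °C → 32 + 273.15 = 305.15 K.
No engine can exceed the Carnot limit: η_max = 1 − T_C/T_H = 1 − 305.15/438.15 = 0.3035.
W_max = η_max · Q_H = 0.3035 × 442 = 134 kJ.

W_max ≈ 134 kJ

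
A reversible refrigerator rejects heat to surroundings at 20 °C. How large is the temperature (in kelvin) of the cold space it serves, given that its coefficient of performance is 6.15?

T_H = 20 °C → 20 + 273.15 = 293.15 K.
COP_R = T_C/(T_H − T_C) ⇒ T_C = T_H·COP_R/(1 + COP_R) = 293.15 × 6.15/(1 + 6.15) = 252 K.

T_C ≈ 252 K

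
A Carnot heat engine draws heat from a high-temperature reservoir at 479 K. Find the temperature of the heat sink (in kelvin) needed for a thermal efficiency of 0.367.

T_C ≈ 303 K

From η = 1 − T_C/T_H, T_C = T_H·(1 − η) = 479.00 × (1 − 0.367) = 303 K.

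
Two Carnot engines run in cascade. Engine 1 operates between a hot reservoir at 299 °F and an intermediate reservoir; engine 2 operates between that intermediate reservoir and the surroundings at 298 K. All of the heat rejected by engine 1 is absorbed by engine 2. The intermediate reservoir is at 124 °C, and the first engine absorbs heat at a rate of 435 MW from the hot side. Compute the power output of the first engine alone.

T_H = 299 °F → (299 − 32) × 5/9 = 148.33 °C = 421.48 K.
T_m = 124 °C → 124 + 273.15 = 397.15 K.
First-stage efficiency η₁ = 1 − T_m/T_H = 1 − 397.15/421.48 = 0.0577.
W₁ = η₁·Q_H = 0.0577 × 435 = 25.1 MW.

Ẇ₁ ≈ 25.1 MW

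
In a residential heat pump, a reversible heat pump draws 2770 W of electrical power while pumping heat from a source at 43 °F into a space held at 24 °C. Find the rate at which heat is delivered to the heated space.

T_H = 24 °C → 24 + 273.15 = 297.15 K.
T_C = 43 °F → (43 − 32) × 5/9 = 6.11 °C = 279.26 K.
COP_HP = T_H/(T_H − T_C) = 297.15/17.89 = 16.6109.
Q_H = COP_HP · W = 16.6109 × 2770 = 46010 W.

Q̇_H ≈ 46010 W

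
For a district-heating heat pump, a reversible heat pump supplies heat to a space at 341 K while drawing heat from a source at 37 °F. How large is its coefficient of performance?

COP_HP ≈ 5.24

T_C = 37 °F → (37 − 32) × 5/9 = 2.78 °C = 275.93 K.
For a reversible heat pump, COP_HP = T_H/(T_H − T_C) = 341.00/(341.00 − 275.93) = 5.24.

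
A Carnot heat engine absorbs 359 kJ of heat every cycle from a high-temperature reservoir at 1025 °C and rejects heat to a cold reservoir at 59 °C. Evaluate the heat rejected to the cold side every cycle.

Q_C ≈ 91.86 kJ

T_H = 1025 °C → 1025 + 273.15 = 1298.15 K.
T_C = 59 °C → 59 + 273.15 = 332.15 K.
For a reversible engine, η = 1 − T_C/T_H = 1 − 332.15/1298.15 = 0.7441.
For a reversible cycle Q_C/Q_H = T_C/T_H, so Q_C = 359 × 332.15/1298.15 = 91.86 kJ.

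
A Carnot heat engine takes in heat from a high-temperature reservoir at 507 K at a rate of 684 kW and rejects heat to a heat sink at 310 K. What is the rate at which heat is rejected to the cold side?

Carnot efficiency: η = 1 − T_C/T_H = 1 − 310.00/507.00 = 0.3886.
For a reversible cycle Q_C/Q_H = T_C/T_H, so Q_C = 684 × 310.00/507.00 = 418 kW.

Q̇_C ≈ 418 kW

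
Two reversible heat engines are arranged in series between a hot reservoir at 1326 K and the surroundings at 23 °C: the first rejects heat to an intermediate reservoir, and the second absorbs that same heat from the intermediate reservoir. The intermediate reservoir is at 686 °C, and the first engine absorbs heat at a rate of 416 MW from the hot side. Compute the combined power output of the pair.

T_C = 23 °C → 23 + 273.15 = 296.15 K.
Two reversible stages in series are equivalent to a single Carnot engine between T_H and T_C, so η_total = 1 − T_C/T_H = 1 − 296.15/1326.00 = 0.7767.
W_total = η_total · Q_H = 0.7767 × 416 = 323 MW.

Ẇ_total ≈ 323 MW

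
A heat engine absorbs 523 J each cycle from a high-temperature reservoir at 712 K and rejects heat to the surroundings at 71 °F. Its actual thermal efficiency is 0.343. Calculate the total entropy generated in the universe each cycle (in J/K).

T_C = 71 °F → (71 − 32) × 5/9 = 21.67 °C = 294.82 K.
W = η·Q_H = 0.343 × 523 = 179.4 J, so Q_C = Q_H − W = 343.6 J.
Entropy balance on the reservoirs: −Q_H/T_H = -0.7346 J/K, +Q_C/T_C = 1.166 J/K.
ΔS_univ = −Q_H/T_H + Q_C/T_C = 0.4310 J/K (> 0, since η = 0.343 < η_Carnot = 0.586).

ΔS_univ ≈ 0.4310 J/K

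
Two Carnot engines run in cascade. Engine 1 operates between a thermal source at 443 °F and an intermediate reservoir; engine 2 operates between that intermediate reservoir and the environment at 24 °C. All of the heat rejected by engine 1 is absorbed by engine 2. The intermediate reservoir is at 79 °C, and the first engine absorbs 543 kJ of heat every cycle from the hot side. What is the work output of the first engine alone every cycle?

W₁ ≈ 162 kJ

T_H = 443 °F → (443 − 32) × 5/9 = 228.33 °C = 501.48 K.
T_C = 24 °C → 24 + 273.15 = 297.15 K.
T_m = 79 °C → 79 + 273.15 = 352.15 K.
First-stage efficiency η₁ = 1 − T_m/T_H = 1 − 352.15/501.48 = 0.2978.
W₁ = η₁·Q_H = 0.2978 × 543 = 162 kJ.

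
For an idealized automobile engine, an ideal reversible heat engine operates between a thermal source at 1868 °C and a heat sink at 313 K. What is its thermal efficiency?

η ≈ 0.8538

T_H = 1868 °C → 1868 + 273.15 = 2141.15 K.
The Carnot efficiency is η = 1 − T_C/T_H = 1 − 313.00/2141.15 = 0.8538.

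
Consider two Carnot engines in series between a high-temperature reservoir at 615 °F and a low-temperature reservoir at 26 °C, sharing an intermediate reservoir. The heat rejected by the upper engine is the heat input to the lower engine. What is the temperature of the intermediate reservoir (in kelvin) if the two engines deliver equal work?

T_m ≈ 448 K

T_H = 615 °F → (615 − 32) × 5/9 = 323.89 °C = 597.04 K.
T_C = 26 °C → 26 + 273.15 = 299.15 K.
For reversible stages Q_m = Q_H·(T_m/T_H). Setting W₁ = Q_H(1 − T_m/T_H) equal to W₂ = Q_m(1 − T_C/T_m) = Q_H·(T_m − T_C)/T_H gives T_H − T_m = T_m − T_C, so T_m = (T_H + T_C)/2 = (597.04 + 299.15)/2 = 448 K.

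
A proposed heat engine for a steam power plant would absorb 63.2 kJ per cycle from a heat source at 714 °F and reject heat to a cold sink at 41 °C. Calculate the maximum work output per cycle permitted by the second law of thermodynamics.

T_H = 714 °F → (714 − 32) × 5/9 = 378.89 °C = 652.04 K.
T_C = 41 °C → 41 + 273.15 = 314.15 K.
No engine can exceed the Carnot limit: η_max = 1 − T_C/T_H = 1 − 314.15/652.04 = 0.5182.
W_max = η_max · Q_H = 0.5182 × 63.2 = 32.8 kJ.

W_max ≈ 32.8 kJ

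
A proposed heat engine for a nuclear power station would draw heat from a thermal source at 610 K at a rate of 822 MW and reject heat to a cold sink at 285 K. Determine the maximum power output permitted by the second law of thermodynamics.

Ẇ_max ≈ 438 MW

The upper bound on efficiency is η_max = 1 − T_C/T_H = 1 − 285.00/610.00 = 0.5328.
W_max = η_max · Q_H = 0.5328 × 822 = 438 MW.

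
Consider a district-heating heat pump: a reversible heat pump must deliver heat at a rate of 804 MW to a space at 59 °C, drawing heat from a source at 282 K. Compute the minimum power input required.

Ẇ_in ≈ 121 MW

T_H = 59 °C → 59 + 273.15 = 332.15 K.
For a reversible heat pump, COP_HP = T_H/(T_H − T_C) = 332.15/50.15 = 6.6231.
W = Q_H/COP_HP = 804/6.6231 = 121 MW.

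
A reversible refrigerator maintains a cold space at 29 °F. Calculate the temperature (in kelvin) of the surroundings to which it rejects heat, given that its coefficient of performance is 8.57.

T_H ≈ 303 K

T_C = 29 °F → (29 − 32) × 5/9 = -1.67 °C = 271.48 K.
COP_R = T_C/(T_H − T_C) ⇒ T_H = T_C·(1 + 1/COP_R) = 271.48 × (1 + 1/8.57) = 303 K.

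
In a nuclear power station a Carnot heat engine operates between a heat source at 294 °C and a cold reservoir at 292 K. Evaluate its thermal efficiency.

T_H = 294 °C → 294 + 273.15 = 567.15 K.
For a reversible engine, η = 1 − T_C/T_H = 1 − 292.00/567.15 = 0.4851.

η ≈ 0.4851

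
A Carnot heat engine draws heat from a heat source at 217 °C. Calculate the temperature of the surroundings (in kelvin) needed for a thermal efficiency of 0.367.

T_H = 217 °C → 217 + 273.15 = 490.15 K.
From η = 1 − T_C/T_H, T_C = T_H·(1 − η) = 490.15 × (1 − 0.367) = 310 K.

T_C ≈ 310 K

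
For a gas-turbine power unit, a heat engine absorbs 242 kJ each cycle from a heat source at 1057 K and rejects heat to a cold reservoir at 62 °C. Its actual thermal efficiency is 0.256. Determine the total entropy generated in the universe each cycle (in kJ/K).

T_C = 62 °C → 62 + 273.15 = 335.15 K.
W = η·Q_H = 0.256 × 242 = 61.95 kJ, so Q_C = Q_H − W = 180.0 kJ.
Entropy balance on the reservoirs: −Q_H/T_H = -0.2289 kJ/K, +Q_C/T_C = 0.5372 kJ/K.
ΔS_univ = −Q_H/T_H + Q_C/T_C = 0.308 kJ/K (> 0, since η = 0.256 < η_Carnot = 0.683).

ΔS_univ ≈ 0.308 kJ/K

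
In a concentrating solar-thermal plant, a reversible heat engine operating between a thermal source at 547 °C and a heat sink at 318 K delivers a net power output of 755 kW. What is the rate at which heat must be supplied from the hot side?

Q̇_H ≈ 1230 kW

T_H = 547 °C → 547 + 273.15 = 820.15 K.
η_rev = 1 − T_C/T_H = 1 − 318.00/820.15 = 0.6123.
Q_H = W/η = 755/0.6123 = 1230 kW.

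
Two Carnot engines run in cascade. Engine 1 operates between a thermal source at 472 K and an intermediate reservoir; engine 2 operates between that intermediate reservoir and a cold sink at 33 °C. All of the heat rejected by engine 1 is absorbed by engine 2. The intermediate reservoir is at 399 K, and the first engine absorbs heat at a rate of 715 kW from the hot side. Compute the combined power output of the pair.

Ẇ_total ≈ 251 kW

T_C = 33 °C → 33 + 273.15 = 306.15 K.
Two reversible stages in series are equivalent to a single Carnot engine between T_H and T_C, so η_total = 1 − T_C/T_H = 1 − 306.15/472.00 = 0.3514.
W_total = η_total · Q_H = 0.3514 × 715 = 251 kW.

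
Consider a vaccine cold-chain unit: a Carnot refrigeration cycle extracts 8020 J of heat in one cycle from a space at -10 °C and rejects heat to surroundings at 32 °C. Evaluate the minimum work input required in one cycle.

W_in ≈ 1280 J

T_H = 32 °C → 32 + 273.15 = 305.15 K.
T_C = -10 °C → -10 + 273.15 = 263.15 K.
For a reversible refrigerator, COP_R = T_C/(T_H − T_C) = 263.15/42.00 = 6.2655.
W = Q_C/COP_R = 8020/6.2655 = 1280 J.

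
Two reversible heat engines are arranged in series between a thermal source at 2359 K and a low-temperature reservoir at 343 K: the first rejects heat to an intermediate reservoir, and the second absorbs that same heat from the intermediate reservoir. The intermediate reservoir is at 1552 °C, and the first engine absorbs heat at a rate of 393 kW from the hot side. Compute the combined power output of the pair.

Ẇ_total ≈ 335.9 kW

Two reversible stages in series are equivalent to a single Carnot engine between T_H and T_C, so η_total = 1 − T_C/T_H = 1 − 343.00/2359.00 = 0.8546.
W_total = η_total · Q_H = 0.8546 × 393 = 335.9 kW.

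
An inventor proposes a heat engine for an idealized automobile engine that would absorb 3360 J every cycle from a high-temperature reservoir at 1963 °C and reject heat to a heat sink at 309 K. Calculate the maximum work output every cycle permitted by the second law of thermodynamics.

T_H = 1963 °C → 1963 + 273.15 = 2236.15 K.
No engine can exceed the Carnot limit: η_max = 1 − T_C/T_H = 1 − 309.00/2236.15 = 0.8618.
W_max = η_max · Q_H = 0.8618 × 3360 = 2896 J.

W_max ≈ 2896 J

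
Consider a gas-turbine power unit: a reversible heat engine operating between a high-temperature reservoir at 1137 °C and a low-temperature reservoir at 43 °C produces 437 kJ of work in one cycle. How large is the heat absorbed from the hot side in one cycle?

Q_H ≈ 563 kJ

T_H = 1137 °C → 1137 + 273.15 = 1410.15 K.
T_C = 43 °C → 43 + 273.15 = 316.15 K.
Carnot efficiency: η = 1 − T_C/T_H = 1 − 316.15/1410.15 = 0.7758.
Q_H = W/η = 437/0.7758 = 563 kJ.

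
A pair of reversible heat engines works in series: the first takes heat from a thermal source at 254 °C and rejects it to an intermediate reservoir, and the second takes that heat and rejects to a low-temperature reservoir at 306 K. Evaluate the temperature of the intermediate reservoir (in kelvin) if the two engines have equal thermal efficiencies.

T_H = 254 °C → 254 + 273.15 = 527.15 K.
Equal efficiencies require 1 − T_m/T_H = 1 − T_C/T_m, i.e. T_m/T_H = T_C/T_m, so T_m = √(T_H·T_C) = √(527.15 × 306.00) = 401.6 K.

T_m ≈ 401.6 K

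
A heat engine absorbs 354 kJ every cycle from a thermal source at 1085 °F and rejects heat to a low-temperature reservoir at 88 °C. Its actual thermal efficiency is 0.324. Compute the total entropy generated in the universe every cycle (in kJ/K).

ΔS_univ ≈ 0.2501 kJ/K

T_H = 1085 °F → (1085 − 32) × 5/9 = 585.00 °C = 858.15 K.
T_C = 88 °C → 88 + 273.15 = 361.15 K.
W = η·Q_H = 0.324 × 354 = 114.7 kJ, so Q_C = Q_H − W = 239.3 kJ.
Entropy balance on the reservoirs: −Q_H/T_H = -0.4125 kJ/K, +Q_C/T_C = 0.6626 kJ/K.
ΔS_univ = −Q_H/T_H + Q_C/T_C = 0.2501 kJ/K (> 0, since η = 0.324 < η_Carnot = 0.579).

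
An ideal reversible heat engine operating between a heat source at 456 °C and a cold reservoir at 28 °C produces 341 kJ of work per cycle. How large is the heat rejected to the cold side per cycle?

Q_C ≈ 239.9 kJ

T_H = 456 °C → 456 + 273.15 = 729.15 K.
T_C = 28 °C → 28 + 273.15 = 301.15 K.
The Carnot efficiency is η = 1 − T_C/T_H = 1 − 301.15/729.15 = 0.5870.
Since Q_C/Q_H = T_C/T_H and Q_H = W/η, Q_C = W·T_C/(T_H − T_C) = 341 × 301.15/428.00 = 239.9 kJ.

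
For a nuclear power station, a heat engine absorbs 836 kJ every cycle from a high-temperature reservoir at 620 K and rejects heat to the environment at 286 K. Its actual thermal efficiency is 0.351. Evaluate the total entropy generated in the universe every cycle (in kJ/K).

ΔS_univ ≈ 0.549 kJ/K

W = η·Q_H = 0.351 × 836 = 293.4 kJ, so Q_C = Q_H − W = 542.6 kJ.
The hot reservoir loses entropy Q_H/T_H = 836/620.00 = 1.348 kJ/K; the cold reservoir gains Q_C/T_C = 542.6/286.00 = 1.897 kJ/K.
ΔS_univ = −Q_H/T_H + Q_C/T_C = 0.549 kJ/K (> 0, since η = 0.351 < η_Carnot = 0.539).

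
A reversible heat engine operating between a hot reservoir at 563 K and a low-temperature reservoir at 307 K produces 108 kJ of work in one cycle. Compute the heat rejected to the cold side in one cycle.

Q_C ≈ 130 kJ

Carnot efficiency: η = 1 − T_C/T_H = 1 − 307.00/563.00 = 0.4547.
Since Q_C/Q_H = T_C/T_H and Q_H = W/η, Q_C = W·T_C/(T_H − T_C) = 108 × 307.00/256.00 = 130 kJ.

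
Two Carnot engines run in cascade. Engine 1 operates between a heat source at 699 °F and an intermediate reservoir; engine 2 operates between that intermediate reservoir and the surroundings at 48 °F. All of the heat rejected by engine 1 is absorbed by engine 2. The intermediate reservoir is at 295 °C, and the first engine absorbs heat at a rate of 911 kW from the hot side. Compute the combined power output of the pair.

Ẇ_total ≈ 511.8 kW

T_H = 699 °F → (699 − 32) × 5/9 = 370.56 °C = 643.71 K.
T_C = 48 °F → (48 − 32) × 5/9 = 8.89 °C = 282.04 K.
Two reversible stages in series are equivalent to a single Carnot engine between T_H and T_C, so η_total = 1 − T_C/T_H = 1 − 282.04/643.71 = 0.5619.
W_total = η_total · Q_H = 0.5619 × 911 = 511.8 kW.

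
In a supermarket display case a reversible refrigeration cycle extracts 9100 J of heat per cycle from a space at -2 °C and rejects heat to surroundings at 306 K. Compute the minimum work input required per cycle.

T_C = -2 °C → -2 + 273.15 = 271.15 K.
The reversible coefficient of performance is COP_R = T_C/(T_H − T_C) = 271.15/34.85 = 7.7805.
W = Q_C/COP_R = 9100/7.7805 = 1170 J.

W_in ≈ 1170 J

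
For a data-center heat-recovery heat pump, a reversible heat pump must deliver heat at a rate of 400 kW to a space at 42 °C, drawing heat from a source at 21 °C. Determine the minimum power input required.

T_H = 42 °C → 42 + 273.15 = 315.15 K.
T_C = 21 °C → 21 + 273.15 = 294.15 K.
Reversible heating COP: COP_HP = T_H/(T_H − T_C) = 315.15/21.00 = 15.0071.
W = Q_H/COP_HP = 400/15.0071 = 26.7 kW.

Ẇ_in ≈ 26.7 kW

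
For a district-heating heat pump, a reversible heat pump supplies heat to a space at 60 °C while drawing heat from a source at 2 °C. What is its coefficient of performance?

COP_HP ≈ 5.74

T_H = 60 °C → 60 + 273.15 = 333.15 K.
T_C = 2 °C → 2 + 273.15 = 275.15 K.
Reversible heating COP: COP_HP = T_H/(T_H − T_C) = 333.15/(333.15 − 275.15) = 5.74.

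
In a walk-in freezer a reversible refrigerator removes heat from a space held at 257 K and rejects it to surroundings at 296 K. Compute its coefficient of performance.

The reversible coefficient of performance is COP_R = T_C/(T_H − T_C) = 257.00/(296.00 − 257.00) = 6.59.

COP_R ≈ 6.59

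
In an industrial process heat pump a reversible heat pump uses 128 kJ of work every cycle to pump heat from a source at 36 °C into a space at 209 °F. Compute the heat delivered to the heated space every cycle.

T_H = 209 °F → (209 − 32) × 5/9 = 98.33 °C = 371.48 K.
T_C = 36 °C → 36 + 273.15 = 309.15 K.
For a reversible heat pump, COP_HP = T_H/(T_H − T_C) = 371.48/62.33 = 5.9596.
Q_H = COP_HP · W = 5.9596 × 128 = 763 kJ.

Q_H ≈ 763 kJ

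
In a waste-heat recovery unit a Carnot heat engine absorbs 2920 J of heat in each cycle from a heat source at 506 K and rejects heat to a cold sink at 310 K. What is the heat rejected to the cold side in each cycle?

Q_C ≈ 1790 J

For a reversible engine, η = 1 − T_C/T_H = 1 − 310.00/506.00 = 0.3874.
For a reversible cycle Q_C/Q_H = T_C/T_H, so Q_C = 2920 × 310.00/506.00 = 1790 J.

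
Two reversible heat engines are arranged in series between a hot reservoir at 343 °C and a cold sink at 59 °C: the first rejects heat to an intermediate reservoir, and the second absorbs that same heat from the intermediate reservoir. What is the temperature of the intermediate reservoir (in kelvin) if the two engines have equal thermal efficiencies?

T_H = 343 °C → 343 + 273.15 = 616.15 K.
T_C = 59 °C → 59 + 273.15 = 332.15 K.
Equal efficiencies require 1 − T_m/T_H = 1 − T_C/T_m, i.e. T_m/T_H = T_C/T_m, so T_m = √(T_H·T_C) = √(616.15 × 332.15) = 452 K.

T_m ≈ 452 K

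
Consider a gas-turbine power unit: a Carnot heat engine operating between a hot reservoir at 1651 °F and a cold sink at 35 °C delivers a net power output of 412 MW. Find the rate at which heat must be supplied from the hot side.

Q̇_H ≈ 559 MW

T_H = 1651 °F → (1651 − 32) × 5/9 = 899.44 °C = 1172.59 K.
T_C = 35 °C → 35 + 273.15 = 308.15 K.
Since the cycle is reversible, η = 1 − T_C/T_H = 1 − 308.15/1172.59 = 0.7372.
Q_H = W/η = 412/0.7372 = 559 MW.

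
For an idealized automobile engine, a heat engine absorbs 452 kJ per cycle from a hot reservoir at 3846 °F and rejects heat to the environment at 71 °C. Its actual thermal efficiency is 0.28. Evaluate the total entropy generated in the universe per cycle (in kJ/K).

T_H = 3846 °F → (3846 − 32) × 5/9 = 2118.89 °C = 2392.04 K.
T_C = 71 °C → 71 + 273.15 = 344.15 K.
W = η·Q_H = 0.28 × 452 = 126.6 kJ, so Q_C = Q_H − W = 325.4 kJ.
Reservoir entropy changes: ΔS_H = −Q_H/T_H = −452/2392.04 = -0.1890 kJ/K and ΔS_C = +Q_C/T_C = 325.4/344.15 = 0.9456 kJ/K.
ΔS_univ = −Q_H/T_H + Q_C/T_C = 0.757 kJ/K (> 0, since η = 0.28 < η_Carnot = 0.856).

ΔS_univ ≈ 0.757 kJ/K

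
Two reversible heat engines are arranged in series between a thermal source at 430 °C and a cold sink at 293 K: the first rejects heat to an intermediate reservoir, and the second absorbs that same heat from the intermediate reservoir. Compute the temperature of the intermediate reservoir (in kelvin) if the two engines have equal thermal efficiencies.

T_H = 430 °C → 430 + 273.15 = 703.15 K.
Equal efficiencies require 1 − T_m/T_H = 1 − T_C/T_m, i.e. T_m/T_H = T_C/T_m, so T_m = √(T_H·T_C) = √(703.15 × 293.00) = 453.9 K.

T_m ≈ 453.9 K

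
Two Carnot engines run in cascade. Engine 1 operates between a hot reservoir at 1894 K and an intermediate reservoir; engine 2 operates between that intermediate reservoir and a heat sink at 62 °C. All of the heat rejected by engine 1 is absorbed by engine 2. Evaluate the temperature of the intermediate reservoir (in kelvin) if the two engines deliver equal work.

T_m ≈ 1110 K

T_C = 62 °C → 62 + 273.15 = 335.15 K.
For reversible stages Q_m = Q_H·(T_m/T_H). Setting W₁ = Q_H(1 − T_m/T_H) equal to W₂ = Q_m(1 − T_C/T_m) = Q_H·(T_m − T_C)/T_H gives T_H − T_m = T_m − T_C, so T_m = (T_H + T_C)/2 = (1894.00 + 335.15)/2 = 1110 K.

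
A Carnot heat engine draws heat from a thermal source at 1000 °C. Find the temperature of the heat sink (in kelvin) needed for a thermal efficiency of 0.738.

T_C ≈ 333.6 K

T_H = 1000 °C → 1000 + 273.15 = 1273.15 K.
From η = 1 − T_C/T_H, T_C = T_H·(1 − η) = 1273.15 × (1 − 0.738) = 333.6 K.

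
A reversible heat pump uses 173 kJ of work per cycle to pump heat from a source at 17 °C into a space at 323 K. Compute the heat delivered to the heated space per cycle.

Q_H ≈ 1700 kJ

T_C = 17 °C → 17 + 273.15 = 290.15 K.
Reversible heating COP: COP_HP = T_H/(T_H − T_C) = 323.00/32.85 = 9.8326.
Q_H = COP_HP · W = 9.8326 × 173 = 1700 kJ.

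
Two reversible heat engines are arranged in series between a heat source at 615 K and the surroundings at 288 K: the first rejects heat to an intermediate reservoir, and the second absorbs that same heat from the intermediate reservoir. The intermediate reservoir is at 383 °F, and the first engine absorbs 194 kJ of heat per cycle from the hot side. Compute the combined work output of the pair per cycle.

W_total ≈ 103.2 kJ

Two reversible stages in series are equivalent to a single Carnot engine between T_H and T_C, so η_total = 1 − T_C/T_H = 1 − 288.00/615.00 = 0.5317.
W_total = η_total · Q_H = 0.5317 × 194 = 103.2 kJ.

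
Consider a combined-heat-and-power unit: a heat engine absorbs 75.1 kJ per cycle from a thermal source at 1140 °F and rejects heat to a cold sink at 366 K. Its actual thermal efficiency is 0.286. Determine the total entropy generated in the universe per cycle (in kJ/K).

ΔS_univ ≈ 0.06200 kJ/K

T_H = 1140 °F → (1140 − 32) × 5/9 = 615.56 °C = 888.71 K.
W = η·Q_H = 0.286 × 75.1 = 21.48 kJ, so Q_C = Q_H − W = 53.62 kJ.
Entropy balance on the reservoirs: −Q_H/T_H = -0.08450 kJ/K, +Q_C/T_C = 0.1465 kJ/K.
ΔS_univ = −Q_H/T_H + Q_C/T_C = 0.06200 kJ/K (> 0, since η = 0.286 < η_Carnot = 0.588).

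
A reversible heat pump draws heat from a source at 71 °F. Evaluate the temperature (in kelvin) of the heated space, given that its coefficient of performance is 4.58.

T_C = 71 °F → (71 − 32) × 5/9 = 21.67 °C = 294.82 K.
COP_HP = T_H/(T_H − T_C) ⇒ T_H = T_C·COP_HP/(COP_HP − 1) = 294.82 × 4.58/(4.58 − 1) = 377 K.

T_H ≈ 377 K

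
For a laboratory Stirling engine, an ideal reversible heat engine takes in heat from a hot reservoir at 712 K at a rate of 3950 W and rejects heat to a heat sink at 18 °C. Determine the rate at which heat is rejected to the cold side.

Q̇_C ≈ 1620 W

T_C = 18 °C → 18 + 273.15 = 291.15 K.
Since the cycle is reversible, η = 1 − T_C/T_H = 1 − 291.15/712.00 = 0.5911.
For a reversible cycle Q_C/Q_H = T_C/T_H, so Q_C = 3950 × 291.15/712.00 = 1620 W.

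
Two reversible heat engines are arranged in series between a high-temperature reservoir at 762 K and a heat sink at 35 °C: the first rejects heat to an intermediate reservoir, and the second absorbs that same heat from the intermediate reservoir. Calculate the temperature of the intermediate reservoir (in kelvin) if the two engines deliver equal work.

T_m ≈ 535.1 K

T_C = 35 °C → 35 + 273.15 = 308.15 K.
For reversible stages Q_m = Q_H·(T_m/T_H). Setting W₁ = Q_H(1 − T_m/T_H) equal to W₂ = Q_m(1 − T_C/T_m) = Q_H·(T_m − T_C)/T_H gives T_H − T_m = T_m − T_C, so T_m = (T_H + T_C)/2 = (762.00 + 308.15)/2 = 535.1 K.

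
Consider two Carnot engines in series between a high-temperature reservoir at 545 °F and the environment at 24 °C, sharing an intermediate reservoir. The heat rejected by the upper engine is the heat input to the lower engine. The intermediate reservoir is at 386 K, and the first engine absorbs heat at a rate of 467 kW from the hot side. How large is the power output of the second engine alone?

Ẇ₂ ≈ 74.34 kW

T_H = 545 °F → (545 − 32) × 5/9 = 285.00 °C = 558.15 K.
T_C = 24 °C → 24 + 273.15 = 297.15 K.
Heat entering the second stage: Q_m = Q_H·(T_m/T_H) = 467 × 386.00/558.15 = 323.0 kW.
Second-stage efficiency η₂ = 1 − T_C/T_m = 1 − 297.15/386.00 = 0.2302, so W₂ = η₂·Q_m = 74.34 kW.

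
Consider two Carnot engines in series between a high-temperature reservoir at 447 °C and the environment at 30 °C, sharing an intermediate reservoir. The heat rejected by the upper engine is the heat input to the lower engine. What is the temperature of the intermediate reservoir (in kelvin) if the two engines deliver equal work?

T_m ≈ 512 K

T_H = 447 °C → 447 + 273.15 = 720.15 K.
T_C = 30 °C → 30 + 273.15 = 303.15 K.
For reversible stages Q_m = Q_H·(T_m/T_H). Setting W₁ = Q_H(1 − T_m/T_H) equal to W₂ = Q_m(1 − T_C/T_m) = Q_H·(T_m − T_C)/T_H gives T_H − T_m = T_m − T_C, so T_m = (T_H + T_C)/2 = (720.15 + 303.15)/2 = 512 K.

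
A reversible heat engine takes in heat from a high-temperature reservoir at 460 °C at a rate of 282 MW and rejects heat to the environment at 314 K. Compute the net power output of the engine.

Ẇ ≈ 161 MW

T_H = 460 °C → 460 + 273.15 = 733.15 K.
The Carnot efficiency is η = 1 − T_C/T_H = 1 − 314.00/733.15 = 0.5717.
W = η·Q_H = 0.5717 × 282 = 161 MW.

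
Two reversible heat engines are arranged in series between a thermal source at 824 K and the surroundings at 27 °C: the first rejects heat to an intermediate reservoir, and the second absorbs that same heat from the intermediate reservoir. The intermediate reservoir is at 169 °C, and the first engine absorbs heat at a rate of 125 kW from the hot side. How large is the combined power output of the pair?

T_C = 27 °C → 27 + 273.15 = 300.15 K.
Two reversible stages in series are equivalent to a single Carnot engine between T_H and T_C, so η_total = 1 − T_C/T_H = 1 − 300.15/824.00 = 0.6357.
W_total = η_total · Q_H = 0.6357 × 125 = 79.5 kW.

Ẇ_total ≈ 79.5 kW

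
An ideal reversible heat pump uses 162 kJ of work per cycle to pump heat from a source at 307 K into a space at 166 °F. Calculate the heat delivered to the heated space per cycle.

T_H = 166 °F → (166 − 32) × 5/9 = 74.44 °C = 347.59 K.
The Carnot heat-pump COP is COP_HP = T_H/(T_H − T_C) = 347.59/40.59 = 8.5626.
Q_H = COP_HP · W = 8.5626 × 162 = 1390 kJ.

Q_H ≈ 1390 kJ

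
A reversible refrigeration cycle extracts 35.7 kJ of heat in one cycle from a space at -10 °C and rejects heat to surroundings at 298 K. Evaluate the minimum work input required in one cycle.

W_in ≈ 4.73 kJ

T_C = -10 °C → -10 + 273.15 = 263.15 K.
Carnot COP: COP_R = T_C/(T_H − T_C) = 263.15/34.85 = 7.5509.
W = Q_C/COP_R = 35.7/7.5509 = 4.73 kJ.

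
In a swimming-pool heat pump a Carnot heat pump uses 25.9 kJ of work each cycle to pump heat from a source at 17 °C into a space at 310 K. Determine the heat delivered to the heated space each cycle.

T_C = 17 °C → 17 + 273.15 = 290.15 K.
Reversible heating COP: COP_HP = T_H/(T_H − T_C) = 310.00/19.85 = 15.6171.
Q_H = COP_HP · W = 15.6171 × 25.9 = 404.5 kJ.

Q_H ≈ 404.5 kJ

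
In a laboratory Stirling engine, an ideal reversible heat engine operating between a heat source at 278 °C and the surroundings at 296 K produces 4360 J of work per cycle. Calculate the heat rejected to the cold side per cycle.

T_H = 278 °C → 278 + 273.15 = 551.15 K.
Carnot efficiency: η = 1 − T_C/T_H = 1 − 296.00/551.15 = 0.4629.
Since Q_C/Q_H = T_C/T_H and Q_H = W/η, Q_C = W·T_C/(T_H − T_C) = 4360 × 296.00/255.15 = 5058 J.

Q_C ≈ 5058 J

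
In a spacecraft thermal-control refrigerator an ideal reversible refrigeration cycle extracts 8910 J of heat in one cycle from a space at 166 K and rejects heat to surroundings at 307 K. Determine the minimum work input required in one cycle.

W_in ≈ 7570 J

For a reversible refrigerator, COP_R = T_C/(T_H − T_C) = 166.00/141.00 = 1.1773.
W = Q_C/COP_R = 8910/1.1773 = 7570 J.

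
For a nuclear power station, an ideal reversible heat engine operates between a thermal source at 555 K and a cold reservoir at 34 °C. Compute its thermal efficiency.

η ≈ 0.447

T_C = 34 °C → 34 + 273.15 = 307.15 K.
For a reversible engine, η = 1 − T_C/T_H = 1 − 307.15/555.00 = 0.447.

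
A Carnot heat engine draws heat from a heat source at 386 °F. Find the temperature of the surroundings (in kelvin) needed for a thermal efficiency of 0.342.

T_C ≈ 309.1 K

T_H = 386 °F → (386 − 32) × 5/9 = 196.67 °C = 469.82 K.
From η = 1 − T_C/T_H, T_C = T_H·(1 − η) = 469.82 × (1 − 0.342) = 309.1 K.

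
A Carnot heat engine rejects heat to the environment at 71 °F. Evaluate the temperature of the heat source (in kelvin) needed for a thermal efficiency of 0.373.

T_H ≈ 470 K

T_C = 71 °F → (71 − 32) × 5/9 = 21.67 °C = 294.82 K.
From η = 1 − T_C/T_H, solving for T_H gives T_H = T_C/(1 − η) = 294.82/(1 − 0.373) = 470 K.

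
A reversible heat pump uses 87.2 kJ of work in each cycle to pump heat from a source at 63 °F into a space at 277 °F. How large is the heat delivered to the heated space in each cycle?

T_H = 277 °F → (277 − 32) × 5/9 = 136.11 °C = 409.26 K.
T_C = 63 °F → (63 − 32) × 5/9 = 17.22 °C = 290.37 K.
For a reversible heat pump, COP_HP = T_H/(T_H − T_C) = 409.26/118.89 = 3.4424.
Q_H = COP_HP · W = 3.4424 × 87.2 = 300 kJ.

Q_H ≈ 300 kJ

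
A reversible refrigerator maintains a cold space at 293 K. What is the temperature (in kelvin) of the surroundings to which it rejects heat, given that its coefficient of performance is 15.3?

T_H ≈ 312 K

COP_R = T_C/(T_H − T_C) ⇒ T_H = T_C·(1 + 1/COP_R) = 293.00 × (1 + 1/15.3) = 312 K.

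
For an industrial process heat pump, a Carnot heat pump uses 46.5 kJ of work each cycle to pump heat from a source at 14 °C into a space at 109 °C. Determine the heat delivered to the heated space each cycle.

T_H = 109 °C → 109 + 273.15 = 382.15 K.
T_C = 14 °C → 14 + 273.15 = 287.15 K.
Reversible heating COP: COP_HP = T_H/(T_H − T_C) = 382.15/95.00 = 4.0226.
Q_H = COP_HP · W = 4.0226 × 46.5 = 187 kJ.

Q_H ≈ 187 kJ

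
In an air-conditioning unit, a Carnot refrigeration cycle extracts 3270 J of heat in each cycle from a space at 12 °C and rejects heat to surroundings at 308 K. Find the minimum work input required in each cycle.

W_in ≈ 262.0 J

T_C = 12 °C → 12 + 273.15 = 285.15 K.
COP_R = T_C/(T_H − T_C) = 285.15/22.85 = 12.4792.
W = Q_C/COP_R = 3270/12.4792 = 262.0 J.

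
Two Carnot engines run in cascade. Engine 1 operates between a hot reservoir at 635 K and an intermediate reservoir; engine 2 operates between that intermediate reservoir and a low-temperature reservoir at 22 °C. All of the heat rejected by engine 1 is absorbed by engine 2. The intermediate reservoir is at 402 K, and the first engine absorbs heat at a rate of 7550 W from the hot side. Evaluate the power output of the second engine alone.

Ẇ₂ ≈ 1270 W

T_C = 22 °C → 22 + 273.15 = 295.15 K.
Heat entering the second stage: Q_m = Q_H·(T_m/T_H) = 7550 × 402.00/635.00 = 4780 W.
Second-stage efficiency η₂ = 1 − T_C/T_m = 1 − 295.15/402.00 = 0.2658, so W₂ = η₂·Q_m = 1270 W.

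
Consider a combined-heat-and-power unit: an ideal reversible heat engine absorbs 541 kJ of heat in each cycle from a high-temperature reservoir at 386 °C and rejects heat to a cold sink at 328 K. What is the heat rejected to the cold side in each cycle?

T_H = 386 °C → 386 + 273.15 = 659.15 K.
The Carnot efficiency is η = 1 − T_C/T_H = 1 − 328.00/659.15 = 0.5024.
For a reversible cycle Q_C/Q_H = T_C/T_H, so Q_C = 541 × 328.00/659.15 = 269 kJ.

Q_C ≈ 269 kJ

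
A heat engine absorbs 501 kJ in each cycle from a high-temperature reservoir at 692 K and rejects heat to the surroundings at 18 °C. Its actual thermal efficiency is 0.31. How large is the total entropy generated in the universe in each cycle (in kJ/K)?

ΔS_univ ≈ 0.463 kJ/K

T_C = 18 °C → 18 + 273.15 = 291.15 K.
W = η·Q_H = 0.31 × 501 = 155.3 kJ, so Q_C = Q_H − W = 345.7 kJ.
The hot reservoir loses entropy Q_H/T_H = 501/692.00 = 0.7240 kJ/K; the cold reservoir gains Q_C/T_C = 345.7/291.15 = 1.187 kJ/K.
ΔS_univ = −Q_H/T_H + Q_C/T_C = 0.463 kJ/K (> 0, since η = 0.31 < η_Carnot = 0.579).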